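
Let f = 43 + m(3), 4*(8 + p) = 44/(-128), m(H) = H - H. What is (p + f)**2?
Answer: 19971961/16384 ≈ 1219.0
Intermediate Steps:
m(H) = 0
p = -1035/128 (p = -8 + (44/(-128))/4 = -8 + (44*(-1/128))/4 = -8 + (1/4)*(-11/32) = -8 - 11/128 = -1035/128 ≈ -8.0859)
f = 43 (f = 43 + 0 = 43)
(p + f)**2 = (-1035/128 + 43)**2 = (4469/128)**2 = 19971961/16384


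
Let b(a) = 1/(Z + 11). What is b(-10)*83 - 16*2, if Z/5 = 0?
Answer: -269/11 ≈ -24.455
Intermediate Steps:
Z = 0 (Z = 5*0 = 0)
b(a) = 1/11 (b(a) = 1/(0 + 11) = 1/11)
b(-10)*83 - 16*2 = (1/11)*83 - 16*2 = 83/11 - 32 = -269/11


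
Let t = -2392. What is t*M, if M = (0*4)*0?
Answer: 0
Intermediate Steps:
M = 0 (M = 0*0 = 0)
t*M = -2392*0 = 0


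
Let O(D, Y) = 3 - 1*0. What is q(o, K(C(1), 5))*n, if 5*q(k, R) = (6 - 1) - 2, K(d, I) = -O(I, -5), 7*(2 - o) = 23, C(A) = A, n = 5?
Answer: 3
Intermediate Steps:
O(D, Y) = 3 (O(D, Y) = 3 + 0 = 3)
o = -9/7 (o = 2 - 1/7*23 = 2 - 23/7 = -9/7 ≈ -1.2857)
K(d, I) = -3 (K(d, I) = -1*3 = -3)
q(k, R) = 3/5 (q(k, R) = ((6 - 1) - 2)/5 = (5 - 2)/5 = (1/5)*3 = 3/5)
q(o, K(C(1), 5))*n = (3/5)*5 = 3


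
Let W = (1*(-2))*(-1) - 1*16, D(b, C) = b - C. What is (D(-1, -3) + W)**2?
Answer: 144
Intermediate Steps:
W = -14 (W = -2*(-1) - 16 = 2 - 16 = -14)
(D(-1, -3) + W)**2 = ((-1 - 1*(-3)) - 14)**2 = ((-1 + 3) - 14)**2 = (2 - 14)**2 = (-12)**2 = 144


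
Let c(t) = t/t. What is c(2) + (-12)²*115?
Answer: 16561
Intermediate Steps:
c(t) = 1
c(2) + (-12)²*115 = 1 + (-12)²*115 = 1 + 144*115 = 1 + 16560 = 16561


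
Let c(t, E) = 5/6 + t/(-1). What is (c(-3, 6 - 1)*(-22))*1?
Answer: -253/3 ≈ -84.333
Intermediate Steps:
c(t, E) = ⅚ - t (c(t, E) = 5*(⅙) + t*(-1) = ⅚ - t)
(c(-3, 6 - 1)*(-22))*1 = ((⅚ - 1*(-3))*(-22))*1 = ((⅚ + 3)*(-22))*1 = ((23/6)*(-22))*1 = -253/3*1 = -253/3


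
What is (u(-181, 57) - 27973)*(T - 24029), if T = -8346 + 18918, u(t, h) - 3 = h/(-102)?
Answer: 12797593543/34 ≈ 3.7640e+8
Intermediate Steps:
u(t, h) = 3 - h/102 (u(t, h) = 3 + h/(-102) = 3 - h/102)
T = 10572
(u(-181, 57) - 27973)*(T - 24029) = ((3 - 1/102*57) - 27973)*(10572 - 24029) = ((3 - 19/34) - 27973)*(-13457) = (83/34 - 27973)*(-13457) = -950999/34*(-13457) = 12797593543/34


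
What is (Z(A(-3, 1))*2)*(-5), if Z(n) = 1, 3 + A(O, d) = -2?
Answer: -10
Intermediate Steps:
A(O, d) = -5 (A(O, d) = -3 - 2 = -5)
(Z(A(-3, 1))*2)*(-5) = (1*2)*(-5) = 2*(-5) = -10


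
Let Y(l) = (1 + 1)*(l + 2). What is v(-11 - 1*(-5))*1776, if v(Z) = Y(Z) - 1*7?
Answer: -26640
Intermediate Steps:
Y(l) = 4 + 2*l (Y(l) = 2*(2 + l) = 4 + 2*l)
v(Z) = -3 + 2*Z (v(Z) = (4 + 2*Z) - 1*7 = (4 + 2*Z) - 7 = -3 + 2*Z)
v(-11 - 1*(-5))*1776 = (-3 + 2*(-11 - 1*(-5)))*1776 = (-3 + 2*(-11 + 5))*1776 = (-3 + 2*(-6))*1776 = (-3 - 12)*1776 = -15*1776 = -26640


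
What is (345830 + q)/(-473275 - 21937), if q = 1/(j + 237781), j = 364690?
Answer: -208352545931/298350868852 ≈ -0.69835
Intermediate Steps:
q = 1/602471 (q = 1/(364690 + 237781) = 1/602471 ≈ 1.6598e-6)
(345830 + q)/(-473275 - 21937) = (345830 + 1/602471)/(-473275 - 21937) = (208352545931/602471)/(-495212) = (208352545931/602471)*(-1/495212) = -208352545931/298350868852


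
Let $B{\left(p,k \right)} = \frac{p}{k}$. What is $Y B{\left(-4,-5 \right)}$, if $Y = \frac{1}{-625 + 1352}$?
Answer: $\frac{4}{3635} \approx 0.0011004$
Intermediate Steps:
$Y = \frac{1}{727} \approx 0.0013755$
$Y B{\left(-4,-5 \right)} = \frac{\left(-4\right) \frac{1}{-5}}{727} = \frac{\left(-4\right) \left(- \frac{1}{5}\right)}{727} = \frac{1}{727} \cdot \frac{4}{5} = \frac{4}{3635}$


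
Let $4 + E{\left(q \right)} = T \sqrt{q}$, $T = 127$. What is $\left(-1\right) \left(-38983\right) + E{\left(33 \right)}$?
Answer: $38979 + 127 \sqrt{33} \approx 39709.0$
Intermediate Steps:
$E{\left(q \right)} = -4 + 127 \sqrt{q}$
$\left(-1\right) \left(-38983\right) + E{\left(33 \right)} = \left(-1\right) \left(-38983\right) - \left(4 - 127 \sqrt{33}\right) = 38983 - \left(4 - 127 \sqrt{33}\right) = 38979 + 127 \sqrt{33}$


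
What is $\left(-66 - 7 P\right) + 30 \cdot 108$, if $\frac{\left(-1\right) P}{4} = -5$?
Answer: $3034$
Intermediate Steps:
$P = 20$ ($P = \left(-4\right) \left(-5\right) = 20$)
$\left(-66 - 7 P\right) + 30 \cdot 108 = \left(-66 - 140\right) + 30 \cdot 108 = \left(-66 - 140\right) + 3240 = -206 + 3240 = 3034$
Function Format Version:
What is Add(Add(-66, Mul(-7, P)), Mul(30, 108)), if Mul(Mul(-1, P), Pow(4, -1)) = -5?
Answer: 3034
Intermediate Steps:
P = 20 (P = Mul(-4, -5) = 20)
Add(Add(-66, Mul(-7, P)), Mul(30, 108)) = Add(Add(-66, Mul(-7, 20)), Mul(30, 108)) = Add(Add(-66, -140), 3240) = Add(-206, 3240) = 3034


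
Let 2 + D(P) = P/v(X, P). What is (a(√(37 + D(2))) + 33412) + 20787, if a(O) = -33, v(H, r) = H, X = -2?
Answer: 54166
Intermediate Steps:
D(P) = -2 - P/2 (D(P) = -2 + P/(-2) = -2 + P*(-½) = -2 - P/2)
(a(√(37 + D(2))) + 33412) + 20787 = (-33 + 33412) + 20787 = 33379 + 20787 = 54166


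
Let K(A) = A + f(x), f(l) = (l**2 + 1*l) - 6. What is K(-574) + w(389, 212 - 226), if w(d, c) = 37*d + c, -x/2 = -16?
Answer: 14855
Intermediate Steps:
x = 32 (x = -2*(-16) = 32)
f(l) = -6 + l + l**2 (f(l) = (l**2 + l) - 6 = (l + l**2) - 6 = -6 + l + l**2)
K(A) = 1050 + A (K(A) = A + (-6 + 32 + 32**2) = A + (-6 + 32 + 1024) = A + 1050 = 1050 + A)
w(d, c) = c + 37*d
K(-574) + w(389, 212 - 226) = (1050 - 574) + ((212 - 226) + 37*389) = 476 + (-14 + 14393) = 476 + 14379 = 14855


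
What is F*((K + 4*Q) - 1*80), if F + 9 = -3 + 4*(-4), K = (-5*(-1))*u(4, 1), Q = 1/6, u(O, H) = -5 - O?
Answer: 10444/3 ≈ 3481.3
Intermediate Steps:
Q = ⅙ ≈ 0.16667
K = -45 (K = (-5*(-1))*(-5 - 1*4) = 5*(-5 - 4) = 5*(-9) = -45)
F = -28 (F = -9 + (-3 + 4*(-4)) = -9 + (-3 - 16) = -9 - 19 = -28)
F*((K + 4*Q) - 1*80) = -28*((-45 + 4*(⅙)) - 1*80) = -28*((-45 + ⅔) - 80) = -28*(-133/3 - 80) = -28*(-373/3) = 10444/3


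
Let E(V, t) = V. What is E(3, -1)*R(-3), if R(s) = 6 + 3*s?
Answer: -9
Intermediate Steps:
E(3, -1)*R(-3) = 3*(6 + 3*(-3)) = 3*(6 - 9) = 3*(-3) = -9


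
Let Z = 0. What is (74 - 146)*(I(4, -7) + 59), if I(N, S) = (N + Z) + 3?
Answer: -4752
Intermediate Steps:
I(N, S) = 3 + N (I(N, S) = (N + 0) + 3 = N + 3 = 3 + N)
(74 - 146)*(I(4, -7) + 59) = (74 - 146)*((3 + 4) + 59) = -72*(7 + 59) = -72*66 = -4752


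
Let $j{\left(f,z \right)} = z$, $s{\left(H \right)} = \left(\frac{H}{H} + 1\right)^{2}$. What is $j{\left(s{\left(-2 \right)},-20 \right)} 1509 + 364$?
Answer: $-29816$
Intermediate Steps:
$s{\left(H \right)} = 4$ ($s{\left(H \right)} = \left(1 + 1\right)^{2} = 2^{2} = 4$)
$j{\left(s{\left(-2 \right)},-20 \right)} 1509 + 364 = \left(-20\right) 1509 + 364 = -30180 + 364 = -29816$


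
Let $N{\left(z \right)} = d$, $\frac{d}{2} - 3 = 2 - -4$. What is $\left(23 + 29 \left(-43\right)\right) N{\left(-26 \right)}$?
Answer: $-22032$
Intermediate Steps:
$d = 18$ ($d = 6 + 2 \left(2 - -4\right) = 6 + 2 \left(2 + 4\right) = 6 + 2 \cdot 6 = 6 + 12 = 18$)
$N{\left(z \right)} = 18$
$\left(23 + 29 \left(-43\right)\right) N{\left(-26 \right)} = \left(23 + 29 \left(-43\right)\right) 18 = \left(23 - 1247\right) 18 = \left(-1224\right) 18 = -22032$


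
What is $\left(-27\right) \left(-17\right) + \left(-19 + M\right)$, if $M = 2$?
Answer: $442$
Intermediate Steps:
$\left(-27\right) \left(-17\right) + \left(-19 + M\right) = \left(-27\right) \left(-17\right) + \left(-19 + 2\right) = 459 - 17 = 442$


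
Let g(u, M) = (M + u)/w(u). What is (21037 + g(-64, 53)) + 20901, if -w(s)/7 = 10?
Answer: 2935671/70 ≈ 41938.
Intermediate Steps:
w(s) = -70 (w(s) = -7*10 = -70)
g(u, M) = -M/70 - u/70 (g(u, M) = (M + u)/(-70) = (M + u)*(-1/70) = -M/70 - u/70)
(21037 + g(-64, 53)) + 20901 = (21037 + (-1/70*53 - 1/70*(-64))) + 20901 = (21037 + (-53/70 + 32/35)) + 20901 = (21037 + 11/70) + 20901 = 1472601/70 + 20901 = 2935671/70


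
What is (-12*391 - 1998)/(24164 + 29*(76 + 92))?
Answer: -3345/14518 ≈ -0.23040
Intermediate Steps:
(-12*391 - 1998)/(24164 + 29*(76 + 92)) = (-4692 - 1998)/(24164 + 29*168) = -6690/(24164 + 4872) = -6690/29036 = -6690*1/29036 = -3345/14518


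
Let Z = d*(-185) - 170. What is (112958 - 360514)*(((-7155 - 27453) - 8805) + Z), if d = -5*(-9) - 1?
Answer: 12804338988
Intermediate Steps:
d = 44 (d = 45 - 1 = 44)
Z = -8310 (Z = 44*(-185) - 170 = -8140 - 170 = -8310)
(112958 - 360514)*(((-7155 - 27453) - 8805) + Z) = (112958 - 360514)*(((-7155 - 27453) - 8805) - 8310) = -247556*((-34608 - 8805) - 8310) = -247556*(-43413 - 8310) = -247556*(-51723) = 12804338988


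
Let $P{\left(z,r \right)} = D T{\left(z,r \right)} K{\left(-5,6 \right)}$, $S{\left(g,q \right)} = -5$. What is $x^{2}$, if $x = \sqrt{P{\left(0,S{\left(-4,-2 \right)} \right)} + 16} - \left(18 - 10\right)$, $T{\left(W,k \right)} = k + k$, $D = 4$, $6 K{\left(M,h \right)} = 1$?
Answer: $\frac{220}{3} - \frac{32 \sqrt{21}}{3} \approx 24.453$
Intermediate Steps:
$K{\left(M,h \right)} = \frac{1}{6}$ ($K{\left(M,h \right)} = \frac{1}{6} \cdot 1 = \frac{1}{6}$)
$T{\left(W,k \right)} = 2 k$
$P{\left(z,r \right)} = \frac{4 r}{3}$ ($P{\left(z,r \right)} = 4 \cdot 2 r \frac{1}{6} = 8 r \frac{1}{6} = \frac{4 r}{3}$)
$x = -8 + \frac{2 \sqrt{21}}{3}$ ($x = \sqrt{\frac{4}{3} \left(-5\right) + 16} - \left(18 - 10\right) = \sqrt{- \frac{20}{3} + 16} - \left(18 - 10\right) = \sqrt{\frac{28}{3}} - 8 = \frac{2 \sqrt{21}}{3} - 8 = -8 + \frac{2 \sqrt{21}}{3} \approx -4.9449$)
$x^{2} = \left(-8 + \frac{2 \sqrt{21}}{3}\right)^{2}$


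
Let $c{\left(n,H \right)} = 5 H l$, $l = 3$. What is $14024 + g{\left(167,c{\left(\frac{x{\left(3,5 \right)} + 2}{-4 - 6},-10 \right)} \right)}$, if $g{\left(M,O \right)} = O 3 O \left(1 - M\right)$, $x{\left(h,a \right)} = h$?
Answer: $-11190976$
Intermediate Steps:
$c{\left(n,H \right)} = 15 H$ ($c{\left(n,H \right)} = 5 H 3 = 15 H$)
$g{\left(M,O \right)} = 3 O^{2} \left(1 - M\right)$
$14024 + g{\left(167,c{\left(\frac{x{\left(3,5 \right)} + 2}{-4 - 6},-10 \right)} \right)} = 14024 + 3 \left(15 \left(-10\right)\right)^{2} \left(1 - 167\right) = 14024 + 3 \left(-150\right)^{2} \left(1 - 167\right) = 14024 + 3 \cdot 22500 \left(-166\right) = 14024 - 11205000 = -11190976$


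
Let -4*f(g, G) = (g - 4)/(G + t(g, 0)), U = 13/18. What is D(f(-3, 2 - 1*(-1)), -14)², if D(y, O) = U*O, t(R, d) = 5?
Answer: 8281/81 ≈ 102.23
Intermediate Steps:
U = 13/18 (U = 13*(1/18) = 13/18 ≈ 0.72222)
f(g, G) = -(-4 + g)/(4*(5 + G)) (f(g, G) = -(g - 4)/(4*(G + 5)) = -(-4 + g)/(4*(5 + G)))
D(y, O) = 13*O/18
D(f(-3, 2 - 1*(-1)), -14)² = ((13/18)*(-14))² = (-91/9)² = 8281/81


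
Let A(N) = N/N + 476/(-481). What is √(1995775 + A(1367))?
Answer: 2*√115436125545/481 ≈ 1412.7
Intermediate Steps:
A(N) = 5/481 (A(N) = 1 + 476*(-1/481) = 1 - 476/481 = 5/481)
√(1995775 + A(1367)) = √(1995775 + 5/481) = √(959967780/481) = 2*√115436125545/481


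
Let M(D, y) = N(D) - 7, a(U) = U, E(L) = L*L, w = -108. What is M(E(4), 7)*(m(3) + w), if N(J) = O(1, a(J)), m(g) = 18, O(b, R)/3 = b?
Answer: 360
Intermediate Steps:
E(L) = L²
O(b, R) = 3*b
N(J) = 3 (N(J) = 3*1 = 3)
M(D, y) = -4 (M(D, y) = 3 - 7 = -4)
M(E(4), 7)*(m(3) + w) = -4*(18 - 108) = -4*(-90) = 360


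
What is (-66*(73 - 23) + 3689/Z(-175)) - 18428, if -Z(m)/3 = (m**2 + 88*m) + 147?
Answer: -143144591/6588 ≈ -21728.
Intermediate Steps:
Z(m) = -441 - 264*m - 3*m**2 (Z(m) = -3*((m**2 + 88*m) + 147) = -3*(147 + m**2 + 88*m) = -441 - 264*m - 3*m**2)
(-66*(73 - 23) + 3689/Z(-175)) - 18428 = (-66*(73 - 23) + 3689/(-441 - 264*(-175) - 3*(-175)**2)) - 18428 = (-66*50 + 3689/(-441 + 46200 - 3*30625)) - 18428 = (-3300 + 3689/(-441 + 46200 - 91875)) - 18428 = (-3300 + 3689/(-46116)) - 18428 = (-3300 + 3689*(-1/46116)) - 18428 = (-3300 - 527/6588) - 18428 = -21740927/6588 - 18428 = -143144591/6588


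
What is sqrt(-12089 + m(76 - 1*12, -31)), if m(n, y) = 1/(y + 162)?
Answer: 3*I*sqrt(23051022)/131 ≈ 109.95*I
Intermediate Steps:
m(n, y) = 1/(162 + y)
sqrt(-12089 + m(76 - 1*12, -31)) = sqrt(-12089 + 1/(162 - 31)) = sqrt(-12089 + 1/131) = sqrt(-1583658/131) = 3*I*sqrt(23051022)/131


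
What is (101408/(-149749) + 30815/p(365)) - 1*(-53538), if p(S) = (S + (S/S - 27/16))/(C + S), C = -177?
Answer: 60612491297746/872886921 ≈ 69439.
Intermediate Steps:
p(S) = (-11/16 + S)/(-177 + S) (p(S) = (S + (S/S - 27/16))/(-177 + S) = (S + (1 - 27*1/16))/(-177 + S) = (S + (1 - 27/16))/(-177 + S) = (S - 11/16)/(-177 + S) = (-11/16 + S)/(-177 + S))
(101408/(-149749) + 30815/p(365)) - 1*(-53538) = (101408/(-149749) + 30815/(((-11/16 + 365)/(-177 + 365)))) - 1*(-53538) = (101408*(-1/149749) + 30815/(((5829/16)/188))) + 53538 = (-101408/149749 + 30815/(((1/188)*(5829/16)))) + 53538 = (-101408/149749 + 30815/(5829/3008)) + 53538 = (-101408/149749 + 30815*(3008/5829)) + 53538 = (-101408/149749 + 92691520/5829) + 53538 = 13879871321248/872886921 + 53538 = 60612491297746/872886921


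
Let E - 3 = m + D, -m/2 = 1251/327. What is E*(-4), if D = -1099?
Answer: 481192/109 ≈ 4414.6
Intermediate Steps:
m = -834/109 (m = -2502/327 = -2*417/109 = -834/109 ≈ -7.6514)
E = -120298/109 (E = 3 + (-834/109 - 1099) = 3 - 120625/109 = -120298/109 ≈ -1103.7)
E*(-4) = -120298/109*(-4) = 481192/109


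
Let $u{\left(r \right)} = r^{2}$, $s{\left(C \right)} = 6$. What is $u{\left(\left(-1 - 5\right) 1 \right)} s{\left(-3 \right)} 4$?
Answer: $864$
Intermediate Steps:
$u{\left(\left(-1 - 5\right) 1 \right)} s{\left(-3 \right)} 4 = \left(\left(-1 - 5\right) 1\right)^{2} \cdot 6 \cdot 4 = \left(\left(-6\right) 1\right)^{2} \cdot 6 \cdot 4 = \left(-6\right)^{2} \cdot 6 \cdot 4 = 36 \cdot 6 \cdot 4 = 216 \cdot 4 = 864$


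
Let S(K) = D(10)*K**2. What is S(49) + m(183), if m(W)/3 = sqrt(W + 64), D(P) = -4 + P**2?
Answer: 230496 + 3*sqrt(247) ≈ 2.3054e+5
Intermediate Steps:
m(W) = 3*sqrt(64 + W) (m(W) = 3*sqrt(W + 64) = 3*sqrt(64 + W))
S(K) = 96*K**2 (S(K) = (-4 + 10**2)*K**2 = (-4 + 100)*K**2 = 96*K**2)
S(49) + m(183) = 96*49**2 + 3*sqrt(64 + 183) = 96*2401 + 3*sqrt(247) = 230496 + 3*sqrt(247)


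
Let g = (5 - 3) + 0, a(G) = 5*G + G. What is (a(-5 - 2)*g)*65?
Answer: -5460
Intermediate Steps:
a(G) = 6*G
g = 2 (g = 2 + 0 = 2)
(a(-5 - 2)*g)*65 = ((6*(-5 - 2))*2)*65 = ((6*(-7))*2)*65 = -42*2*65 = -84*65 = -5460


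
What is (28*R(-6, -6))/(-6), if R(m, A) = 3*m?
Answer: 84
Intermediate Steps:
(28*R(-6, -6))/(-6) = (28*(3*(-6)))/(-6) = (28*(-18))*(-1/6) = -504*(-1/6) = 84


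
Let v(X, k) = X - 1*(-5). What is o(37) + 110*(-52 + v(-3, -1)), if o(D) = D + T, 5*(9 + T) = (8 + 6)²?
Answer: -27164/5 ≈ -5432.8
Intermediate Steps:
T = 151/5 (T = -9 + (8 + 6)²/5 = -9 + (⅕)*14² = -9 + (⅕)*196 = -9 + 196/5 = 151/5 ≈ 30.200)
v(X, k) = 5 + X (v(X, k) = X + 5 = 5 + X)
o(D) = 151/5 + D (o(D) = D + 151/5 = 151/5 + D)
o(37) + 110*(-52 + v(-3, -1)) = (151/5 + 37) + 110*(-52 + (5 - 3)) = 336/5 + 110*(-52 + 2) = 336/5 + 110*(-50) = 336/5 - 5500 = -27164/5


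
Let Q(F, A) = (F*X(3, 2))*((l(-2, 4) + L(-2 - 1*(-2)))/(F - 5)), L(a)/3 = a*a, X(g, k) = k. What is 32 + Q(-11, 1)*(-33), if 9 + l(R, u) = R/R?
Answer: 395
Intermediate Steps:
L(a) = 3*a² (L(a) = 3*(a*a) = 3*a²)
l(R, u) = -8 (l(R, u) = -9 + R/R = -9 + 1 = -8)
Q(F, A) = -16*F/(-5 + F) (Q(F, A) = (F*2)*((-8 + 3*(-2 - 1*(-2))²)/(F - 5)) = (2*F)*((-8 + 3*(-2 + 2)²)/(-5 + F)) = (2*F)*((-8 + 3*0²)/(-5 + F)) = (2*F)*((-8 + 3*0)/(-5 + F)) = (2*F)*((-8 + 0)/(-5 + F)) = (2*F)*(-8/(-5 + F)) = -16*F/(-5 + F))
32 + Q(-11, 1)*(-33) = 32 - 16*(-11)/(-5 - 11)*(-33) = 32 - 16*(-11)/(-16)*(-33) = 32 - 16*(-11)*(-1/16)*(-33) = 32 - 11*(-33) = 32 + 363 = 395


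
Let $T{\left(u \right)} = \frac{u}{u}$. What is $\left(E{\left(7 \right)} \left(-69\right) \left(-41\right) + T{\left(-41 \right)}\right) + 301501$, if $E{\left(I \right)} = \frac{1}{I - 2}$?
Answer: $\frac{1510339}{5} \approx 3.0207 \cdot 10^{5}$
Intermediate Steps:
$E{\left(I \right)} = \frac{1}{-2 + I}$
$T{\left(u \right)} = 1$
$\left(E{\left(7 \right)} \left(-69\right) \left(-41\right) + T{\left(-41 \right)}\right) + 301501 = \left(\frac{1}{-2 + 7} \left(-69\right) \left(-41\right) + 1\right) + 301501 = \left(\frac{1}{5} \left(-69\right) \left(-41\right) + 1\right) + 301501 = \left(\left(- \frac{69}{5}\right) \left(-41\right) + 1\right) + 301501 = \left(\frac{2829}{5} + 1\right) + 301501 = \frac{2834}{5} + 301501 = \frac{1510339}{5}$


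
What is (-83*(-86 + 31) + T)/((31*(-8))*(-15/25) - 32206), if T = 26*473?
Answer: -12045/22898 ≈ -0.52603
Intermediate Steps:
T = 12298
(-83*(-86 + 31) + T)/((31*(-8))*(-15/25) - 32206) = (-83*(-86 + 31) + 12298)/((31*(-8))*(-15/25) - 32206) = (-83*(-55) + 12298)/(-(-3720)/25 - 32206) = (4565 + 12298)/(-248*(-⅗) - 32206) = 16863/(744/5 - 32206) = 16863/(-160286/5) = 16863*(-5/160286) = -12045/22898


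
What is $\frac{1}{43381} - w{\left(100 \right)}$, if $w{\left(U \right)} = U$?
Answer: $- \frac{4338099}{43381} \approx -100.0$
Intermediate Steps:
$\frac{1}{43381} - w{\left(100 \right)} = \frac{1}{43381} - 100 = - \frac{4338099}{43381}$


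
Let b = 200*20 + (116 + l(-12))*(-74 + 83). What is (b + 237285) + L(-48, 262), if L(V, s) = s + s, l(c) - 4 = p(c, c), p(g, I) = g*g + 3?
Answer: 244212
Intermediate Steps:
p(g, I) = 3 + g**2 (p(g, I) = g**2 + 3 = 3 + g**2)
l(c) = 7 + c**2 (l(c) = 4 + (3 + c**2) = 7 + c**2)
L(V, s) = 2*s
b = 6403 (b = 200*20 + (116 + (7 + (-12)**2))*(-74 + 83) = 4000 + (116 + (7 + 144))*9 = 4000 + (116 + 151)*9 = 4000 + 267*9 = 4000 + 2403 = 6403)
(b + 237285) + L(-48, 262) = (6403 + 237285) + 2*262 = 243688 + 524 = 244212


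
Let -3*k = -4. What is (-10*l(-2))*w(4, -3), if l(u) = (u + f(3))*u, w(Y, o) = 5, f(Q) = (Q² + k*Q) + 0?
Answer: 1100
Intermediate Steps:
k = 4/3 (k = -⅓*(-4) = 4/3 ≈ 1.3333)
f(Q) = Q² + 4*Q/3 (f(Q) = (Q² + 4*Q/3) + 0 = Q² + 4*Q/3)
l(u) = u*(13 + u) (l(u) = (u + (⅓)*3*(4 + 3*3))*u = (u + (⅓)*3*(4 + 9))*u = (u + (⅓)*3*13)*u = (u + 13)*u = (13 + u)*u = u*(13 + u))
(-10*l(-2))*w(4, -3) = -(-20)*(13 - 2)*5 = -(-20)*11*5 = -10*(-22)*5 = 220*5 = 1100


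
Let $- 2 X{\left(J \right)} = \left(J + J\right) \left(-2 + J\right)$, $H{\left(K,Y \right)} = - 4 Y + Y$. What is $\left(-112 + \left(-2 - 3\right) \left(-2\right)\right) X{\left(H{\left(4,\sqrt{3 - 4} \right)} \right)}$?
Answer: $-918 + 612 i \approx -918.0 + 612.0 i$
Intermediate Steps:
$H{\left(K,Y \right)} = - 3 Y$
$X{\left(J \right)} = - J \left(-2 + J\right)$ ($X{\left(J \right)} = - \frac{\left(J + J\right) \left(-2 + J\right)}{2} = - \frac{2 J \left(-2 + J\right)}{2} = - J \left(-2 + J\right)$)
$\left(-112 + \left(-2 - 3\right) \left(-2\right)\right) X{\left(H{\left(4,\sqrt{3 - 4} \right)} \right)} = \left(-112 + \left(-2 - 3\right) \left(-2\right)\right) - 3 \sqrt{3 - 4} \left(2 - - 3 \sqrt{3 - 4}\right) = \left(-112 - -10\right) - 3 \sqrt{-1} \left(2 - - 3 \sqrt{-1}\right) = \left(-112 + 10\right) - 3 i \left(2 - - 3 i\right) = - 102 - 3 i \left(2 + 3 i\right) = - 102 \left(- 3 i \left(2 + 3 i\right)\right) = 306 i \left(2 + 3 i\right)$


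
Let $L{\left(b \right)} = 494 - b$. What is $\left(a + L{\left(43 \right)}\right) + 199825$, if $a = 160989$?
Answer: $361265$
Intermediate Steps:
$\left(a + L{\left(43 \right)}\right) + 199825 = \left(160989 + \left(494 - 43\right)\right) + 199825 = \left(160989 + 451\right) + 199825 = 161440 + 199825 = 361265$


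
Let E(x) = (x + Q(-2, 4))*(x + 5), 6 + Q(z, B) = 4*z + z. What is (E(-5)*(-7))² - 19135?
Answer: -19135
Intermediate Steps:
Q(z, B) = -6 + 5*z (Q(z, B) = -6 + (4*z + z) = -6 + 5*z)
E(x) = (-16 + x)*(5 + x) (E(x) = (x + (-6 + 5*(-2)))*(x + 5) = (x + (-6 - 10))*(5 + x) = (x - 16)*(5 + x) = (-16 + x)*(5 + x))
(E(-5)*(-7))² - 19135 = ((-80 + (-5)² - 11*(-5))*(-7))² - 19135 = ((-80 + 25 + 55)*(-7))² - 19135 = (0*(-7))² - 19135 = 0² - 19135 = 0 - 19135 = -19135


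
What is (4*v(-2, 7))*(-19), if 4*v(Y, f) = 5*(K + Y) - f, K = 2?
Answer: 133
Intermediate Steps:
v(Y, f) = 5/2 - f/4 + 5*Y/4 (v(Y, f) = (5*(2 + Y) - f)/4 = ((10 + 5*Y) - f)/4 = (10 - f + 5*Y)/4 = 5/2 - f/4 + 5*Y/4)
(4*v(-2, 7))*(-19) = (4*(5/2 - ¼*7 + (5/4)*(-2)))*(-19) = (4*(5/2 - 7/4 - 5/2))*(-19) = (4*(-7/4))*(-19) = -7*(-19) = 133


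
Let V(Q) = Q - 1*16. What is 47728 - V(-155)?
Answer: 47899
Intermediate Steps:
V(Q) = -16 + Q (V(Q) = Q - 16 = -16 + Q)
47728 - V(-155) = 47728 - (-16 - 155) = 47728 - 1*(-171) = 47728 + 171 = 47899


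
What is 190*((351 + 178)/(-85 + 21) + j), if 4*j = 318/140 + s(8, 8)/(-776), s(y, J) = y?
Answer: -31789489/21728 ≈ -1463.1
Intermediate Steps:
j = 15353/27160 (j = (318/140 + 8/(-776))/4 = (318*(1/140) + 8*(-1/776))/4 = (159/70 - 1/97)/4 = (1/4)*(15353/6790) = 15353/27160 ≈ 0.56528)
190*((351 + 178)/(-85 + 21) + j) = 190*((351 + 178)/(-85 + 21) + 15353/27160) = 190*(529/(-64) + 15353/27160) = 190*(529*(-1/64) + 15353/27160) = 190*(-529/64 + 15353/27160) = 190*(-1673131/217280) = -31789489/21728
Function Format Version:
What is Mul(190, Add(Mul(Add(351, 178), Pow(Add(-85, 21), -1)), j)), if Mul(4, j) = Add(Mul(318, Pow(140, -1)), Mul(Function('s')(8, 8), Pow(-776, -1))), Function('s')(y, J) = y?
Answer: Rational(-31789489, 21728) ≈ -1463.1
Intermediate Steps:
j = Rational(15353, 27160) (j = Mul(Rational(1, 4), Add(Mul(318, Pow(140, -1)), Mul(8, Pow(-776, -1)))) = Mul(Rational(1, 4), Add(Mul(318, Rational(1, 140)), Mul(8, Rational(-1, 776)))) = Mul(Rational(1, 4), Add(Rational(159, 70), Rational(-1, 97))) = Mul(Rational(1, 4), Rational(15353, 6790)) = Rational(15353, 27160) ≈ 0.56528)
Mul(190, Add(Mul(Add(351, 178), Pow(Add(-85, 21), -1)), j)) = Mul(190, Add(Mul(Add(351, 178), Pow(Add(-85, 21), -1)), Rational(15353, 27160))) = Mul(190, Add(Mul(529, Pow(-64, -1)), Rational(15353, 27160))) = Mul(190, Add(Mul(529, Rational(-1, 64)), Rational(15353, 27160))) = Mul(190, Add(Rational(-529, 64), Rational(15353, 27160))) = Mul(190, Rational(-1673131, 217280)) = Rational(-31789489, 21728)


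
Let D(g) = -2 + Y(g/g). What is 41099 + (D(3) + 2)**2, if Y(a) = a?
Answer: 41100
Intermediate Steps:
D(g) = -1 (D(g) = -2 + g/g = -2 + 1 = -1)
41099 + (D(3) + 2)**2 = 41099 + (-1 + 2)**2 = 41099 + 1**2 = 41099 + 1 = 41100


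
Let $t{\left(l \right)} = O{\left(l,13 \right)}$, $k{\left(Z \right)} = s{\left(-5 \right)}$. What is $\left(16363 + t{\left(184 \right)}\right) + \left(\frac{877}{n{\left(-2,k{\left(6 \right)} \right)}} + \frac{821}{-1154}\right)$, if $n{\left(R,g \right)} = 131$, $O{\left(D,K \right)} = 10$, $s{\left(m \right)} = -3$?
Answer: $\frac{2476076409}{151174} \approx 16379.0$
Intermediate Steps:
$k{\left(Z \right)} = -3$
$t{\left(l \right)} = 10$
$\left(16363 + t{\left(184 \right)}\right) + \left(\frac{877}{n{\left(-2,k{\left(6 \right)} \right)}} + \frac{821}{-1154}\right) = \left(16363 + 10\right) + \left(\frac{877}{131} + \frac{821}{-1154}\right) = 16373 + \left(877 \cdot \frac{1}{131} + 821 \left(- \frac{1}{1154}\right)\right) = 16373 + \left(\frac{877}{131} - \frac{821}{1154}\right) = 16373 + \frac{904507}{151174} = \frac{2476076409}{151174}$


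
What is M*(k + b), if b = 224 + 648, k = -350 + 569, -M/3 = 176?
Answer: -576048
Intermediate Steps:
M = -528 (M = -3*176 = -528)
k = 219
b = 872
M*(k + b) = -528*(219 + 872) = -528*1091 = -576048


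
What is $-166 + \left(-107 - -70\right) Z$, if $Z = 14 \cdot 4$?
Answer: $-2238$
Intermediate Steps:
$Z = 56$
$-166 + \left(-107 - -70\right) Z = -166 + \left(-107 - -70\right) 56 = -166 + \left(-107 + 70\right) 56 = -166 - 2072 = -2238$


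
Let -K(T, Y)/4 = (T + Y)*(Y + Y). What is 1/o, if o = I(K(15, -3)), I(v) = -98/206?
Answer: -103/49 ≈ -2.1020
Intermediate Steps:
K(T, Y) = -8*Y*(T + Y) (K(T, Y) = -4*(T + Y)*(Y + Y) = -4*(T + Y)*2*Y = -8*Y*(T + Y))
I(v) = -49/103 (I(v) = -98*1/206 = -49/103)
o = -49/103 ≈ -0.47573
1/o = 1/(-49/103) = -103/49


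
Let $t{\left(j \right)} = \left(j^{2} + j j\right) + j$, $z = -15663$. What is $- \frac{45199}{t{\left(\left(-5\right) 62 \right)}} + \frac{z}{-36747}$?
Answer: $\frac{448215139}{2350460610} \approx 0.19069$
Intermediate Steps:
$t{\left(j \right)} = j + 2 j^{2}$ ($t{\left(j \right)} = \left(j^{2} + j^{2}\right) + j = 2 j^{2} + j = j + 2 j^{2}$)
$- \frac{45199}{t{\left(\left(-5\right) 62 \right)}} + \frac{z}{-36747} = - \frac{45199}{\left(-5\right) 62 \left(1 + 2 \left(\left(-5\right) 62\right)\right)} - \frac{15663}{-36747} = - \frac{45199}{\left(-310\right) \left(1 + 2 \left(-310\right)\right)} - - \frac{5221}{12249} = - \frac{45199}{\left(-310\right) \left(1 - 620\right)} + \frac{5221}{12249} = - \frac{45199}{\left(-310\right) \left(-619\right)} + \frac{5221}{12249} = - \frac{45199}{191890} + \frac{5221}{12249} = \frac{448215139}{2350460610}$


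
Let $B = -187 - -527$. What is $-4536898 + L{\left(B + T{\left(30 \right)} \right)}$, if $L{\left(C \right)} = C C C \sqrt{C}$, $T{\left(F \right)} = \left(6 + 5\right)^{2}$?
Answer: $-4536898 + 97972181 \sqrt{461} \approx 2.099 \cdot 10^{9}$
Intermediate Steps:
$T{\left(F \right)} = 121$ ($T{\left(F \right)} = 11^{2} = 121$)
$B = 340$ ($B = -187 + 527 = 340$)
$L{\left(C \right)} = C^{\frac{7}{2}}$ ($L{\left(C \right)} = C^{2} C \sqrt{C} = C^{3} \sqrt{C} = C^{\frac{7}{2}}$)
$-4536898 + L{\left(B + T{\left(30 \right)} \right)} = -4536898 + \left(340 + 121\right)^{\frac{7}{2}} = -4536898 + 461^{\frac{7}{2}} = -4536898 + 97972181 \sqrt{461}$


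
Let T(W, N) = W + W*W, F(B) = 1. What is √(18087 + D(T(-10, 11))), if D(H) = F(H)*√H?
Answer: √(18087 + 3*√10) ≈ 134.52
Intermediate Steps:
T(W, N) = W + W²
D(H) = √H (D(H) = 1*√H = √H)
√(18087 + D(T(-10, 11))) = √(18087 + √(-10*(1 - 10))) = √(18087 + √(-10*(-9))) = √(18087 + √90) = √(18087 + 3*√10)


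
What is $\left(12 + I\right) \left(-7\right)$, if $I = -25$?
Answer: $91$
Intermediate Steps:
$\left(12 + I\right) \left(-7\right) = \left(12 - 25\right) \left(-7\right) = \left(-13\right) \left(-7\right) = 91$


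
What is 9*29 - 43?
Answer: 218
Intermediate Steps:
9*29 - 43 = 261 - 43 = 218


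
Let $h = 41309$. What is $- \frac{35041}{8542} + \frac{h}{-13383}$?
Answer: $- \frac{821815181}{114317586} \approx -7.1889$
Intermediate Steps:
$- \frac{35041}{8542} + \frac{h}{-13383} = - \frac{35041}{8542} + \frac{41309}{-13383} = \left(-35041\right) \frac{1}{8542} + 41309 \left(- \frac{1}{13383}\right) = - \frac{35041}{8542} - \frac{41309}{13383} = - \frac{821815181}{114317586}$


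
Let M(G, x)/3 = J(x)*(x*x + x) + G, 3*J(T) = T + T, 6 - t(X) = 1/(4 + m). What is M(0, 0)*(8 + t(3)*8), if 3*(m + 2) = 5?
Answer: 0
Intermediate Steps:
m = -⅓ (m = -2 + (⅓)*5 = -2 + 5/3 = -⅓ ≈ -0.33333)
t(X) = 63/11 (t(X) = 6 - 1/(4 - ⅓) = 6 - 1/11/3 = 6 - 1*3/11 = 6 - 3/11 = 63/11)
J(T) = 2*T/3 (J(T) = (T + T)/3 = (2*T)/3 = 2*T/3)
M(G, x) = 3*G + 2*x*(x + x²) (M(G, x) = 3*((2*x/3)*(x*x + x) + G) = 3*((2*x/3)*(x² + x) + G) = 3*((2*x/3)*(x + x²) + G) = 3*(2*x*(x + x²)/3 + G) = 3*(G + 2*x*(x + x²)/3) = 3*G + 2*x*(x + x²))
M(0, 0)*(8 + t(3)*8) = (2*0² + 2*0³ + 3*0)*(8 + (63/11)*8) = (2*0 + 2*0 + 0)*(8 + 504/11) = (0 + 0 + 0)*(592/11) = 0*(592/11) = 0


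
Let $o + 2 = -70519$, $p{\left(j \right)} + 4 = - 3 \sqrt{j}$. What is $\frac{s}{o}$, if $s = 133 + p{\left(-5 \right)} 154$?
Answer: $\frac{161}{23507} + \frac{14 i \sqrt{5}}{2137} \approx 0.006849 + 0.014649 i$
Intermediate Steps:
$p{\left(j \right)} = -4 - 3 \sqrt{j}$
$s = -483 - 462 i \sqrt{5}$ ($s = 133 + \left(-4 - 3 \sqrt{-5}\right) 154 = 133 + \left(-4 - 3 i \sqrt{5}\right) 154 = 133 - \left(616 + 462 i \sqrt{5}\right) = -483 - 462 i \sqrt{5} \approx -483.0 - 1033.1 i$)
$o = -70521$ ($o = -2 - 70519 = -70521$)
$\frac{s}{o} = \frac{-483 - 462 i \sqrt{5}}{-70521} = \left(-483 - 462 i \sqrt{5}\right) \left(- \frac{1}{70521}\right) = \frac{161}{23507} + \frac{14 i \sqrt{5}}{2137}$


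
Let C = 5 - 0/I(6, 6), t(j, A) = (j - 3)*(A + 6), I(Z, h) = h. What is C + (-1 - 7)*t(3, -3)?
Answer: 5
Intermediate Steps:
t(j, A) = (-3 + j)*(6 + A)
C = 5 (C = 5 - 0/6 = 5 - 1*0 = 5 + 0 = 5)
C + (-1 - 7)*t(3, -3) = 5 + (-1 - 7)*(-18 - 3*(-3) + 6*3 - 3*3) = 5 - 8*(-18 + 9 + 18 - 9) = 5 - 8*0 = 5 + 0 = 5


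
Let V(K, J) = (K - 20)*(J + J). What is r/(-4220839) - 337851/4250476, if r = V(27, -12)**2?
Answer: -220854301659/2562939267052 ≈ -0.086172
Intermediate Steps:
V(K, J) = 2*J*(-20 + K) (V(K, J) = (-20 + K)*(2*J) = 2*J*(-20 + K))
r = 28224 (r = (2*(-12)*(-20 + 27))**2 = (2*(-12)*7)**2 = (-168)**2 = 28224)
r/(-4220839) - 337851/4250476 = 28224/(-4220839) - 337851/4250476 = 28224*(-1/4220839) - 337851*1/4250476 = -4032/602977 - 337851/4250476 = -220854301659/2562939267052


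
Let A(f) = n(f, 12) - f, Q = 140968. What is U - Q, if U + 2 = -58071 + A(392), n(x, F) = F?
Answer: -199421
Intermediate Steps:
A(f) = 12 - f
U = -58453 (U = -2 + (-58071 + (12 - 1*392)) = -2 + (-58071 + (12 - 392)) = -2 + (-58071 - 380) = -2 - 58451 = -58453)
U - Q = -58453 - 1*140968 = -58453 - 140968 = -199421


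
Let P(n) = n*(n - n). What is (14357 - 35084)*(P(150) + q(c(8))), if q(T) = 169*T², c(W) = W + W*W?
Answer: -18158841792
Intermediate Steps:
c(W) = W + W²
P(n) = 0 (P(n) = n*0 = 0)
(14357 - 35084)*(P(150) + q(c(8))) = (14357 - 35084)*(0 + 169*(8*(1 + 8))²) = -20727*(0 + 169*(8*9)²) = -20727*(0 + 169*72²) = -20727*(0 + 169*5184) = -20727*(0 + 876096) = -20727*876096 = -18158841792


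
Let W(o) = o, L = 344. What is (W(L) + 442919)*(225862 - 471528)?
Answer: -108894648158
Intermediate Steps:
(W(L) + 442919)*(225862 - 471528) = (344 + 442919)*(225862 - 471528) = 443263*(-245666) = -108894648158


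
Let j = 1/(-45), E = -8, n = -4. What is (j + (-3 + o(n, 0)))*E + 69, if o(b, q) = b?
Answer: 5633/45 ≈ 125.18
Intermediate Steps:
j = -1/45 (j = 1*(-1/45) = -1/45 ≈ -0.022222)
(j + (-3 + o(n, 0)))*E + 69 = (-1/45 + (-3 - 4))*(-8) + 69 = (-1/45 - 7)*(-8) + 69 = -316/45*(-8) + 69 = 2528/45 + 69 = 5633/45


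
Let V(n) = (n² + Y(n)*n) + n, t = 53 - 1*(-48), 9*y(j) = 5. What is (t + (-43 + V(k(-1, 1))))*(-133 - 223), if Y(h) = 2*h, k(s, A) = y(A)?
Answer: -571736/27 ≈ -21175.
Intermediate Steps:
y(j) = 5/9 (y(j) = (⅑)*5 = 5/9)
k(s, A) = 5/9
t = 101 (t = 53 + 48 = 101)
V(n) = n + 3*n² (V(n) = (n² + (2*n)*n) + n = (n² + 2*n²) + n = 3*n² + n = n + 3*n²)
(t + (-43 + V(k(-1, 1))))*(-133 - 223) = (101 + (-43 + 5*(1 + 3*(5/9))/9))*(-133 - 223) = (101 + (-43 + 5*(1 + 5/3)/9))*(-356) = (101 + (-43 + (5/9)*(8/3)))*(-356) = (101 + (-43 + 40/27))*(-356) = (101 - 1121/27)*(-356) = (1606/27)*(-356) = -571736/27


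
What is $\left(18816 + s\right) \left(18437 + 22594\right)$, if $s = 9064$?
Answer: $1143944280$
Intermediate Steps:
$\left(18816 + s\right) \left(18437 + 22594\right) = \left(18816 + 9064\right) \left(18437 + 22594\right) = 27880 \cdot 41031 = 1143944280$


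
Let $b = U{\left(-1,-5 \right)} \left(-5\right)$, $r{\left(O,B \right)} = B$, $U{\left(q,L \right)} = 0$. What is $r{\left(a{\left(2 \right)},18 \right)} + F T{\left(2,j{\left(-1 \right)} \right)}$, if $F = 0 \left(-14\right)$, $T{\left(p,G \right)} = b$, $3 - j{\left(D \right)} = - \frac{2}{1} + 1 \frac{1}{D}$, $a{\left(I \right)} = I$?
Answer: $18$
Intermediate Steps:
$b = 0$ ($b = 0 \left(-5\right) = 0$)
$j{\left(D \right)} = 5 - \frac{1}{D}$ ($j{\left(D \right)} = 3 - \left(- \frac{2}{1} + 1 \frac{1}{D}\right) = 3 - \left(\left(-2\right) 1 + \frac{1}{D}\right) = 3 - \left(-2 + \frac{1}{D}\right) = 3 + \left(2 - \frac{1}{D}\right) = 5 - \frac{1}{D}$)
$T{\left(p,G \right)} = 0$
$F = 0$
$r{\left(a{\left(2 \right)},18 \right)} + F T{\left(2,j{\left(-1 \right)} \right)} = 18 + 0 \cdot 0 = 18 + 0 = 18$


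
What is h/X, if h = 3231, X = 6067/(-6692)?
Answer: -21621852/6067 ≈ -3563.8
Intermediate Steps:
X = -6067/6692 (X = 6067*(-1/6692) = -6067/6692 ≈ -0.90660)
h/X = 3231/(-6067/6692) = 3231*(-6692/6067) = -21621852/6067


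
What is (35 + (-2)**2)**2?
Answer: 1521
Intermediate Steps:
(35 + (-2)**2)**2 = (35 + 4)**2 = 39**2 = 1521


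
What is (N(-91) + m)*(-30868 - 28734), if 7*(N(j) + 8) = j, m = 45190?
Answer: -2692162738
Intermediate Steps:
N(j) = -8 + j/7
(N(-91) + m)*(-30868 - 28734) = ((-8 + (⅐)*(-91)) + 45190)*(-30868 - 28734) = ((-8 - 13) + 45190)*(-59602) = (-21 + 45190)*(-59602) = 45169*(-59602) = -2692162738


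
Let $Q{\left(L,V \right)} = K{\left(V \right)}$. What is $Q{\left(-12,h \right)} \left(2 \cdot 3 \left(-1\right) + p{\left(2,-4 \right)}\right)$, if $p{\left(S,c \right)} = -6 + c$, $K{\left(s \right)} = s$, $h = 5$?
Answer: $-80$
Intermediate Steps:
$Q{\left(L,V \right)} = V$
$Q{\left(-12,h \right)} \left(2 \cdot 3 \left(-1\right) + p{\left(2,-4 \right)}\right) = 5 \left(2 \cdot 3 \left(-1\right) - 10\right) = 5 \left(6 \left(-1\right) - 10\right) = 5 \left(-6 - 10\right) = 5 \left(-16\right) = -80$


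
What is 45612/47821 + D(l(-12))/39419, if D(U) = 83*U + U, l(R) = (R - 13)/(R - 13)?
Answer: 1801996392/1885055999 ≈ 0.95594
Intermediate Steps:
l(R) = 1 (l(R) = (-13 + R)/(-13 + R) = 1)
D(U) = 84*U
45612/47821 + D(l(-12))/39419 = 45612/47821 + (84*1)/39419 = 45612*(1/47821) + 84*(1/39419) = 45612/47821 + 84/39419 = 1801996392/1885055999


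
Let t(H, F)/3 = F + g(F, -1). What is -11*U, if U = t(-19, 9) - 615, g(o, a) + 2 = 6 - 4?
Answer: 6468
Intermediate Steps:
g(o, a) = 0 (g(o, a) = -2 + (6 - 4) = -2 + 2 = 0)
t(H, F) = 3*F (t(H, F) = 3*(F + 0) = 3*F)
U = -588 (U = 3*9 - 615 = 27 - 615 = -588)
-11*U = -11*(-588) = 6468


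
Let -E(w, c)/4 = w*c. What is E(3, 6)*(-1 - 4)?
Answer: 360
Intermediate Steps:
E(w, c) = -4*c*w (E(w, c) = -4*w*c = -4*c*w)
E(3, 6)*(-1 - 4) = (-4*6*3)*(-1 - 4) = -72*(-5) = 360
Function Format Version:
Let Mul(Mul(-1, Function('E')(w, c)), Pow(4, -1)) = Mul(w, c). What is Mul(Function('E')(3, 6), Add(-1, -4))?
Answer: 360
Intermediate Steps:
Function('E')(w, c) = Mul(-4, c, w) (Function('E')(w, c) = Mul(-4, Mul(w, c)) = Mul(-4, Mul(c, w)) = Mul(-4, c, w))
Mul(Function('E')(3, 6), Add(-1, -4)) = Mul(Mul(-4, 6, 3), Add(-1, -4)) = Mul(-72, -5) = 360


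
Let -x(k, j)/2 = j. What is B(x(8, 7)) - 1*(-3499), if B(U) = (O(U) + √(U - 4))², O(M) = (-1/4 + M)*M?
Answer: 173125/4 + 1197*I*√2 ≈ 43281.0 + 1692.8*I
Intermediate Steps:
x(k, j) = -2*j
O(M) = M*(-¼ + M) (O(M) = (-1*¼ + M)*M = (-¼ + M)*M = M*(-¼ + M))
B(U) = (√(-4 + U) + U*(-¼ + U))² (B(U) = (U*(-¼ + U) + √(U - 4))² = (U*(-¼ + U) + √(-4 + U))² = (√(-4 + U) + U*(-¼ + U))²)
B(x(8, 7)) - 1*(-3499) = (4*√(-4 - 2*7) + (-2*7)*(-1 + 4*(-2*7)))²/16 - 1*(-3499) = (4*√(-4 - 14) - 14*(-1 + 4*(-14)))²/16 + 3499 = (4*√(-18) - 14*(-1 - 56))²/16 + 3499 = (4*(3*I*√2) - 14*(-57))²/16 + 3499 = (12*I*√2 + 798)²/16 + 3499 = (798 + 12*I*√2)²/16 + 3499 = 3499 + (798 + 12*I*√2)²/16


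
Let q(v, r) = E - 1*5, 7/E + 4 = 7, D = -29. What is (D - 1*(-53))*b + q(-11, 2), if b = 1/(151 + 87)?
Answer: -916/357 ≈ -2.5658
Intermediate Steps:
b = 1/238 ≈ 0.0042017
E = 7/3 (E = 7/(-4 + 7) = 7/3 ≈ 2.3333)
q(v, r) = -8/3 (q(v, r) = 7/3 - 1*5 = 7/3 - 5 = -8/3)
(D - 1*(-53))*b + q(-11, 2) = (-29 - 1*(-53))*(1/238) - 8/3 = (-29 + 53)*(1/238) - 8/3 = 24*(1/238) - 8/3 = 12/119 - 8/3 = -916/357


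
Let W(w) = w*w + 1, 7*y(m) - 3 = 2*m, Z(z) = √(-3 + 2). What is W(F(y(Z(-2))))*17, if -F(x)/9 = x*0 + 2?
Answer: 5525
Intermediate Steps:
Z(z) = I (Z(z) = √(-1) = I)
y(m) = 3/7 + 2*m/7 (y(m) = 3/7 + (2*m)/7 = 3/7 + 2*m/7)
F(x) = -18 (F(x) = -9*(x*0 + 2) = -9*(0 + 2) = -9*2 = -18)
W(w) = 1 + w² (W(w) = w² + 1 = 1 + w²)
W(F(y(Z(-2))))*17 = (1 + (-18)²)*17 = (1 + 324)*17 = 325*17 = 5525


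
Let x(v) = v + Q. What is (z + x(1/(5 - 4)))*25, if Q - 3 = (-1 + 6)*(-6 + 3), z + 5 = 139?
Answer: 3075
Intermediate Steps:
z = 134 (z = -5 + 139 = 134)
Q = -12 (Q = 3 + (-1 + 6)*(-6 + 3) = 3 + 5*(-3) = 3 - 15 = -12)
x(v) = -12 + v (x(v) = v - 12 = -12 + v)
(z + x(1/(5 - 4)))*25 = (134 + (-12 + 1/(5 - 4)))*25 = (134 + (-12 + 1/1))*25 = (134 + (-12 + 1))*25 = (134 - 11)*25 = 123*25 = 3075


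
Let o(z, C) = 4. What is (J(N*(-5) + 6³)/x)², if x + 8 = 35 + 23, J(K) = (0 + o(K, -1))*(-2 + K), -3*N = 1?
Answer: 1674436/5625 ≈ 297.68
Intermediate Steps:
N = -⅓ (N = -⅓*1 = -⅓ ≈ -0.33333)
J(K) = -8 + 4*K (J(K) = (0 + 4)*(-2 + K) = 4*(-2 + K) = -8 + 4*K)
x = 50 (x = -8 + (35 + 23) = -8 + 58 = 50)
(J(N*(-5) + 6³)/x)² = ((-8 + 4*(-⅓*(-5) + 6³))/50)² = ((-8 + 4*(5/3 + 216))*(1/50))² = ((-8 + 4*(653/3))*(1/50))² = ((-8 + 2612/3)*(1/50))² = ((2588/3)*(1/50))² = (1294/75)² = 1674436/5625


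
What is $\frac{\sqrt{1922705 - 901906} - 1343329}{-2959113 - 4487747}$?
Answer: $\frac{1343329}{7446860} - \frac{\sqrt{1020799}}{7446860} \approx 0.18025$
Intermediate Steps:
$\frac{\sqrt{1922705 - 901906} - 1343329}{-2959113 - 4487747} = \frac{\sqrt{1020799} - 1343329}{-7446860} = \left(-1343329 + \sqrt{1020799}\right) \left(- \frac{1}{7446860}\right) = \frac{1343329}{7446860} - \frac{\sqrt{1020799}}{7446860}$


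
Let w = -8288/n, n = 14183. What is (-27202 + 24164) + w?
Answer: -43096242/14183 ≈ -3038.6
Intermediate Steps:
w = -8288/14183 ≈ -0.58436
(-27202 + 24164) + w = (-27202 + 24164) - 8288/14183 = -3038 - 8288/14183 = -43096242/14183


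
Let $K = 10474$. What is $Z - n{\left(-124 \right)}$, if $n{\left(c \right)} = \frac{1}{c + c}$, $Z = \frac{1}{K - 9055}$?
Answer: $\frac{1667}{351912} \approx 0.004737$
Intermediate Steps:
$Z = \frac{1}{1419}$ ($Z = \frac{1}{10474 - 9055} = \frac{1}{1419} \approx 0.00070472$)
$n{\left(c \right)} = \frac{1}{2 c}$
$Z - n{\left(-124 \right)} = \frac{1}{1419} - \frac{1}{2 \left(-124\right)} = \frac{1}{1419} - \frac{1}{2} \left(- \frac{1}{124}\right) = \frac{1}{1419} - - \frac{1}{248} = \frac{1}{1419} + \frac{1}{248} = \frac{1667}{351912}$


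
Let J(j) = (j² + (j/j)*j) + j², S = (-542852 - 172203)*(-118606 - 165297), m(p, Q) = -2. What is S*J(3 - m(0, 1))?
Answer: 11165344281575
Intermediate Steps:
S = 203006259665 (S = -715055*(-283903) = 203006259665)
J(j) = j + 2*j² (J(j) = (j² + 1*j) + j² = (j² + j) + j² = (j + j²) + j² = j + 2*j²)
S*J(3 - m(0, 1)) = 203006259665*((3 - 1*(-2))*(1 + 2*(3 - 1*(-2)))) = 203006259665*((3 + 2)*(1 + 2*(3 + 2))) = 203006259665*(5*(1 + 2*5)) = 203006259665*(5*(1 + 10)) = 203006259665*(5*11) = 203006259665*55 = 11165344281575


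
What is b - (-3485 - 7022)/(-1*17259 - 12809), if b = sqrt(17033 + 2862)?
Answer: -10507/30068 + sqrt(19895) ≈ 140.70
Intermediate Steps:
b = sqrt(19895) ≈ 141.05
b - (-3485 - 7022)/(-1*17259 - 12809) = sqrt(19895) - (-3485 - 7022)/(-1*17259 - 12809) = sqrt(19895) - (-10507)/(-17259 - 12809) = sqrt(19895) - (-10507)/(-30068) = sqrt(19895) - (-10507)*(-1)/30068 = sqrt(19895) - 1*10507/30068 = sqrt(19895) - 10507/30068 = -10507/30068 + sqrt(19895)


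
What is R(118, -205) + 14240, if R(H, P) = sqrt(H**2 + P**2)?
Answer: 14240 + sqrt(55949) ≈ 14477.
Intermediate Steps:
R(118, -205) + 14240 = sqrt(118**2 + (-205)**2) + 14240 = sqrt(13924 + 42025) + 14240 = sqrt(55949) + 14240 = 14240 + sqrt(55949)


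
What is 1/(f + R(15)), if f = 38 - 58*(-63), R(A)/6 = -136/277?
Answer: 277/1021868 ≈ 0.00027107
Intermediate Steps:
R(A) = -816/277 (R(A) = 6*(-136/277) = -816/277)
f = 3692 (f = 38 + 3654 = 3692)
1/(f + R(15)) = 1/(3692 - 816/277) = 1/(1021868/277) = 277/1021868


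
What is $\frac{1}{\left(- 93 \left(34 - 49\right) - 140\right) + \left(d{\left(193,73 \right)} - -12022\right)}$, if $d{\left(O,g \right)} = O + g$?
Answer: $\frac{1}{13543} \approx 7.3839 \cdot 10^{-5}$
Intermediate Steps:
$\frac{1}{\left(- 93 \left(34 - 49\right) - 140\right) + \left(d{\left(193,73 \right)} - -12022\right)} = \frac{1}{\left(- 93 \left(34 - 49\right) - 140\right) + \left(\left(193 + 73\right) - -12022\right)} = \frac{1}{\left(- 93 \left(34 - 49\right) - 140\right) + \left(266 + 12022\right)} = \frac{1}{\left(\left(-93\right) \left(-15\right) - 140\right) + 12288} = \frac{1}{\left(1395 - 140\right) + 12288} = \frac{1}{1255 + 12288} = \frac{1}{13543}$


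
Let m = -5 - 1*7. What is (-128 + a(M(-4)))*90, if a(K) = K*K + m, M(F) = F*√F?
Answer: -18360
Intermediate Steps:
m = -12 (m = -5 - 7 = -12)
M(F) = F^(3/2)
a(K) = -12 + K² (a(K) = K*K - 12 = K² - 12 = -12 + K²)
(-128 + a(M(-4)))*90 = (-128 + (-12 + ((-4)^(3/2))²))*90 = (-128 + (-12 + (-8*I)²))*90 = (-128 + (-12 - 64))*90 = (-128 - 76)*90 = -204*90 = -18360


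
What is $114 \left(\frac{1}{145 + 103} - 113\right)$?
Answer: $- \frac{1597311}{124} \approx -12882.0$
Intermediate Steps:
$114 \left(\frac{1}{145 + 103} - 113\right) = 114 \left(\frac{1}{248} - 113\right) = 114 \left(- \frac{28023}{248}\right) = - \frac{1597311}{124}$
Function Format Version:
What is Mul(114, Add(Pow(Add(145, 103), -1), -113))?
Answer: Rational(-1597311, 124) ≈ -12882.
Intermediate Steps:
Mul(114, Add(Pow(Add(145, 103), -1), -113)) = Mul(114, Add(Pow(248, -1), -113)) = Mul(114, Add(Rational(1, 248), -113)) = Mul(114, Rational(-28023, 248)) = Rational(-1597311, 124)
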